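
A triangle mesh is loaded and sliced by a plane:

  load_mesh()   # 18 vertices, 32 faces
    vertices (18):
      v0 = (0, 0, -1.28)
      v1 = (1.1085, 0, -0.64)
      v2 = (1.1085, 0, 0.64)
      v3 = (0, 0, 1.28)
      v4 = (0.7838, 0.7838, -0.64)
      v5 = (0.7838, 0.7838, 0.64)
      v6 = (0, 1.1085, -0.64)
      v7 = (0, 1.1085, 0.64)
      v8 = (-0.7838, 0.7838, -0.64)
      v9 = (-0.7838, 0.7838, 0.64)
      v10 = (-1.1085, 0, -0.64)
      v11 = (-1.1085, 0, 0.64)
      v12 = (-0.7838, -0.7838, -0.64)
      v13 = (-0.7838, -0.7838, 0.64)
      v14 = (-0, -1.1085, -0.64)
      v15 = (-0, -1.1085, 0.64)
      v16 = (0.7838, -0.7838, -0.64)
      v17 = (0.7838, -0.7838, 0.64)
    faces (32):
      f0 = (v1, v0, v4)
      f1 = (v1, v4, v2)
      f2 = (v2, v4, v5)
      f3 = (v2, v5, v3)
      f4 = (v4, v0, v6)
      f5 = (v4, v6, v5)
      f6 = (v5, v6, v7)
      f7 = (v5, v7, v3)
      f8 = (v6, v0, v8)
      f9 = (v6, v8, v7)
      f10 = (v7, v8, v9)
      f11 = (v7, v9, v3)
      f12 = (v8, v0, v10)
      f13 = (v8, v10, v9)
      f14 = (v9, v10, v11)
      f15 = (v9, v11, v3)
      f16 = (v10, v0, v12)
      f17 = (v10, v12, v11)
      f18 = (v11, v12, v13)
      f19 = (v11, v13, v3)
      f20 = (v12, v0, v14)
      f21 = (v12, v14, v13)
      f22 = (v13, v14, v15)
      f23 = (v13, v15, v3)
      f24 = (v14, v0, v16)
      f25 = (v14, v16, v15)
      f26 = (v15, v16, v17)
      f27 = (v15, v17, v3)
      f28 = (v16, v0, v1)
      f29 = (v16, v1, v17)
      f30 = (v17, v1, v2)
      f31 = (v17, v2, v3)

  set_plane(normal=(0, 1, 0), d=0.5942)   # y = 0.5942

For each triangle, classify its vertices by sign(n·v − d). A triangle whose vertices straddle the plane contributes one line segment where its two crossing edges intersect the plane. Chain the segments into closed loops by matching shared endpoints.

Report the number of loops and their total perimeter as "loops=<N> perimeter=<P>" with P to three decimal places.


loops=1 perimeter=6.242

Straddling triangles (12 of 32):
  (v1,v0,v4) [--+] → (0.5942, 0.5942, -0.794815)–(0.862344, 0.5942, -0.64)  len=0.3096
  (v1,v4,v2) [-+-] → (0.862344, 0.5942, -0.64)–(0.862344, 0.5942, -0.33037)  len=0.3096
  (v2,v4,v5) [-++] → (0.862344, 0.5942, -0.33037)–(0.862344, 0.5942, 0.64)  len=0.9704
  (v2,v5,v3) [-+-] → (0.862344, 0.5942, 0.64)–(0.5942, 0.5942, 0.794815)  len=0.3096
  (v4,v0,v6) [+-+] → (0.5942, 0.5942, -0.794815)–(0, 0.5942, -0.936935)  len=0.6110
  (v5,v7,v3) [++-] → (0, 0.5942, 0.936935)–(0.5942, 0.5942, 0.794815)  len=0.6110
  (v6,v0,v8) [+-+] → (0, 0.5942, -0.936935)–(-0.5942, 0.5942, -0.794815)  len=0.6110
  (v7,v9,v3) [++-] → (-0.5942, 0.5942, 0.794815)–(0, 0.5942, 0.936935)  len=0.6110
  (v8,v0,v10) [+--] → (-0.5942, 0.5942, -0.794815)–(-0.862344, 0.5942, -0.64)  len=0.3096
  (v8,v10,v9) [+-+] → (-0.862344, 0.5942, -0.64)–(-0.862344, 0.5942, 0.33037)  len=0.9704
  (v9,v10,v11) [+--] → (-0.862344, 0.5942, 0.33037)–(-0.862344, 0.5942, 0.64)  len=0.3096
  (v9,v11,v3) [+--] → (-0.862344, 0.5942, 0.64)–(-0.5942, 0.5942, 0.794815)  len=0.3096

Chained into 1 loop(s):
  loop 1: 12 segments, perimeter = 6.2423
Total perimeter = 6.242


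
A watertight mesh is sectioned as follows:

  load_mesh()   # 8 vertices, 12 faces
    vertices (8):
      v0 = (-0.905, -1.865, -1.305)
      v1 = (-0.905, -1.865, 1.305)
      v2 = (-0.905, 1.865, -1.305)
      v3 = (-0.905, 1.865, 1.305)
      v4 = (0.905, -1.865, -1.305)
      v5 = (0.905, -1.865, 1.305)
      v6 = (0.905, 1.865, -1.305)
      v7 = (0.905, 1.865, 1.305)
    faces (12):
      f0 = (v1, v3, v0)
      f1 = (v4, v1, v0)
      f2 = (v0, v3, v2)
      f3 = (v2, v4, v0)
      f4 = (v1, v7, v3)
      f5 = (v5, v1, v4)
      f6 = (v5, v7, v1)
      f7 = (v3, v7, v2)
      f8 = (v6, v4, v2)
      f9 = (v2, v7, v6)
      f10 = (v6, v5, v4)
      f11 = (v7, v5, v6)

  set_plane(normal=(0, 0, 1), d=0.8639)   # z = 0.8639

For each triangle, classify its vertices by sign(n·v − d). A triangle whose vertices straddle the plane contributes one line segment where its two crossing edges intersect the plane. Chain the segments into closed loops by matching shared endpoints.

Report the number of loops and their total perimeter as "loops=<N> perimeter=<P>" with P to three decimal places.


loops=1 perimeter=11.080

Straddling triangles (8 of 12):
  (v1,v3,v0) [++-] → (-0.905, 1.23462, 0.8639)–(-0.905, -1.865, 0.8639)  len=3.0996
  (v4,v1,v0) [-+-] → (-0.599103, -1.865, 0.8639)–(-0.905, -1.865, 0.8639)  len=0.3059
  (v0,v3,v2) [-+-] → (-0.905, 1.23462, 0.8639)–(-0.905, 1.865, 0.8639)  len=0.6304
  (v5,v1,v4) [++-] → (-0.599103, -1.865, 0.8639)–(0.905, -1.865, 0.8639)  len=1.5041
  (v3,v7,v2) [++-] → (0.599103, 1.865, 0.8639)–(-0.905, 1.865, 0.8639)  len=1.5041
  (v2,v7,v6) [-+-] → (0.599103, 1.865, 0.8639)–(0.905, 1.865, 0.8639)  len=0.3059
  (v6,v5,v4) [-+-] → (0.905, -1.23462, 0.8639)–(0.905, -1.865, 0.8639)  len=0.6304
  (v7,v5,v6) [++-] → (0.905, -1.23462, 0.8639)–(0.905, 1.865, 0.8639)  len=3.0996

Chained into 1 loop(s):
  loop 1: 8 segments, perimeter = 11.0800
Total perimeter = 11.080


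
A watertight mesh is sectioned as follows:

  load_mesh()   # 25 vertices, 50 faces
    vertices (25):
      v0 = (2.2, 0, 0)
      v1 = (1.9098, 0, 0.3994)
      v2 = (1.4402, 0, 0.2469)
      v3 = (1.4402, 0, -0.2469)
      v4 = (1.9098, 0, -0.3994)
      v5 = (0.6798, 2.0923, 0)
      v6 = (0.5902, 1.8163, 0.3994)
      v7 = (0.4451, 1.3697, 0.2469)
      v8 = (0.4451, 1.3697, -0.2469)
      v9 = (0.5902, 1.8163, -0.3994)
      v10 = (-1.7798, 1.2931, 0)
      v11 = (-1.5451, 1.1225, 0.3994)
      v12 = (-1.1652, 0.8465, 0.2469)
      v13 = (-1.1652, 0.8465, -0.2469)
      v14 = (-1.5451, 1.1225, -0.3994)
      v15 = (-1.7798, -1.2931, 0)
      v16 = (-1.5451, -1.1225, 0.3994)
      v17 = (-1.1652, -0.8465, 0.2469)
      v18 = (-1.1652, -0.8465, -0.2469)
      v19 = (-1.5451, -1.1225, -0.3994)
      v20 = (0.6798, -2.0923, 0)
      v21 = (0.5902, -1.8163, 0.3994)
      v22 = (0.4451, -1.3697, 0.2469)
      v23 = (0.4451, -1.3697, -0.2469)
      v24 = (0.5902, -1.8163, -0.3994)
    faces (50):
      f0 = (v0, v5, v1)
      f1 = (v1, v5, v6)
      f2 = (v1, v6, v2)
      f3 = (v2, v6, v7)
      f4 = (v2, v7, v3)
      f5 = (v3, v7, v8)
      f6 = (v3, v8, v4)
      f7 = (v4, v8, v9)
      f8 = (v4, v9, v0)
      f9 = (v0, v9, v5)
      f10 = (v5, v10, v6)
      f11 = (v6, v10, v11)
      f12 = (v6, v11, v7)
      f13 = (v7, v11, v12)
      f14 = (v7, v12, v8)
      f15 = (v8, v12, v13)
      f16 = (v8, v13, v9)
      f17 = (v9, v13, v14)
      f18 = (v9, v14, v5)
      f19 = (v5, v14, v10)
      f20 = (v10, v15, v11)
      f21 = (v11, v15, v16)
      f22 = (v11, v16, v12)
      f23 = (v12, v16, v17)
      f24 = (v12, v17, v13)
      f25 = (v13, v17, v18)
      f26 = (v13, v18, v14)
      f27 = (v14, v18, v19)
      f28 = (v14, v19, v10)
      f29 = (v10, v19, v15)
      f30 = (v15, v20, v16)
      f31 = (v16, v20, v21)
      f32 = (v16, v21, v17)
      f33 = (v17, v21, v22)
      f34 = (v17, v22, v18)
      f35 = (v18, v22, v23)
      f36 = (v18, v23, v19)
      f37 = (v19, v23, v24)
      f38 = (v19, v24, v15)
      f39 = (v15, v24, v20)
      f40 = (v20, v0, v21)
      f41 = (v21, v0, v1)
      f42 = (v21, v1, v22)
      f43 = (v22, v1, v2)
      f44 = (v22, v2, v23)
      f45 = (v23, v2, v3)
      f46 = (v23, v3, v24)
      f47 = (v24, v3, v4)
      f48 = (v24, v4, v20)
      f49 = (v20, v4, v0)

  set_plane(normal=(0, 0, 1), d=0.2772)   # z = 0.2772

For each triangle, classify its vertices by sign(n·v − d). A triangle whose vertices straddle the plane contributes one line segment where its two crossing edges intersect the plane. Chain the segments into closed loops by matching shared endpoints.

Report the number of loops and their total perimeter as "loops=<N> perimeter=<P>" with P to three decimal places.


loops=2 perimeter=20.761

Straddling triangles (20 of 50):
  (v0,v5,v1) [--+] → (1.53347, 0.640158, 0.2772)–(1.99859, 0, 0.2772)  len=0.7913
  (v1,v5,v6) [+-+] → (1.53347, 0.640158, 0.2772)–(0.617614, 1.90074, 0.2772)  len=1.5582
  (v1,v6,v2) [++-] → (1.27131, 0.360878, 0.2772)–(1.5335, 0, 0.2772)  len=0.4461
  (v2,v6,v7) [-+-] → (1.27131, 0.360878, 0.2772)–(0.47393, 1.45843, 0.2772)  len=1.3566
  (v5,v10,v6) [--+] → (-0.134923, 1.65622, 0.2772)–(0.617614, 1.90074, 0.2772)  len=0.7913
  (v6,v10,v11) [+-+] → (-0.134923, 1.65622, 0.2772)–(-1.61691, 1.1747, 0.2772)  len=1.5583
  (v6,v11,v7) [++-] → (0.0496701, 1.32058, 0.2772)–(0.47393, 1.45843, 0.2772)  len=0.4461
  (v7,v11,v12) [-+-] → (0.0496701, 1.32058, 0.2772)–(-1.24068, 0.901338, 0.2772)  len=1.3568
  (v10,v15,v11) [--+] → (-1.61691, 0.383426, 0.2772)–(-1.61691, 1.1747, 0.2772)  len=0.7913
  (v11,v15,v16) [+-+] → (-1.61691, 0.383426, 0.2772)–(-1.61691, -1.1747, 0.2772)  len=1.5581
  (v11,v16,v12) [++-] → (-1.24068, 0.455282, 0.2772)–(-1.24068, 0.901338, 0.2772)  len=0.4461
  (v12,v16,v17) [-+-] → (-1.24068, 0.455282, 0.2772)–(-1.24068, -0.901338, 0.2772)  len=1.3566
  (v15,v20,v16) [--+] → (-0.864372, -1.41922, 0.2772)–(-1.61691, -1.1747, 0.2772)  len=0.7913
  (v16,v20,v21) [+-+] → (-0.864372, -1.41922, 0.2772)–(0.617614, -1.90074, 0.2772)  len=1.5583
  (v16,v21,v17) [++-] → (-0.816422, -1.03919, 0.2772)–(-1.24068, -0.901338, 0.2772)  len=0.4461
  (v17,v21,v22) [-+-] → (-0.816422, -1.03919, 0.2772)–(0.47393, -1.45843, 0.2772)  len=1.3568
  (v20,v0,v21) [--+] → (1.08273, -1.26059, 0.2772)–(0.617614, -1.90074, 0.2772)  len=0.7913
  (v21,v0,v1) [+-+] → (1.08273, -1.26059, 0.2772)–(1.99859, 0, 0.2772)  len=1.5582
  (v21,v1,v22) [++-] → (0.736119, -1.09756, 0.2772)–(0.47393, -1.45843, 0.2772)  len=0.4461
  (v22,v1,v2) [-+-] → (0.736119, -1.09756, 0.2772)–(1.5335, 0, 0.2772)  len=1.3566

Chained into 2 loop(s):
  loop 1: 10 segments, perimeter = 11.7473
  loop 2: 10 segments, perimeter = 9.0138
Total perimeter = 20.761


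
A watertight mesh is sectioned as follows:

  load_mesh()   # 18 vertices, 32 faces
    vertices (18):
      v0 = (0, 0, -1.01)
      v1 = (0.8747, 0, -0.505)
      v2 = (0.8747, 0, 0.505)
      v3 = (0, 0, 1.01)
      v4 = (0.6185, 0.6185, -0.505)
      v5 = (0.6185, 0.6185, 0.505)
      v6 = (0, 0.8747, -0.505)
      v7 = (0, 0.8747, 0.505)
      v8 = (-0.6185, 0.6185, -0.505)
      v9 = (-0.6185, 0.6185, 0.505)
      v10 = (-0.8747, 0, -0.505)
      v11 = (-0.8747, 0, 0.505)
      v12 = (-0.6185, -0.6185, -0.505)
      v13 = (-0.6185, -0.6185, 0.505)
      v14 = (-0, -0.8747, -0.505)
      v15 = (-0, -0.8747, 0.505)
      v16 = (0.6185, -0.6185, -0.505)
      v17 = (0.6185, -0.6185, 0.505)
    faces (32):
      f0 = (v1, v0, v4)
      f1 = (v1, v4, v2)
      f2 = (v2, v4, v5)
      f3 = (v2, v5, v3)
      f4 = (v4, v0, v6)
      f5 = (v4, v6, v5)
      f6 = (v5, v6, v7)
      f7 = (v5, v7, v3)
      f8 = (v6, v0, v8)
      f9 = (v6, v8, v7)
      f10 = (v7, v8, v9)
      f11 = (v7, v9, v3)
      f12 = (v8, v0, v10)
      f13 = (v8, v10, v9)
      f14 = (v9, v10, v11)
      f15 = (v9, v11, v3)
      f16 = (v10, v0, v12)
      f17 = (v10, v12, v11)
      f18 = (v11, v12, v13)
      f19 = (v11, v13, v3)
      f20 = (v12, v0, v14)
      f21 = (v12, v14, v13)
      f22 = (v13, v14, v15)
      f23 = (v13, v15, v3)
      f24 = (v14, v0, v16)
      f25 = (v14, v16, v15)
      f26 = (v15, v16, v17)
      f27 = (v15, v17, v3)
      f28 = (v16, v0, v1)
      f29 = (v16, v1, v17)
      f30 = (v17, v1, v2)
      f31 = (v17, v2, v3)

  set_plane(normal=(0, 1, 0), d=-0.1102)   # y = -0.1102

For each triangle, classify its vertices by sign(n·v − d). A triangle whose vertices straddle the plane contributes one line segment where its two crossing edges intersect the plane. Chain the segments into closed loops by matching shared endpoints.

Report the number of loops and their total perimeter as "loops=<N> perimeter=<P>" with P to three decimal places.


loops=1 perimeter=5.793

Straddling triangles (12 of 32):
  (v10,v0,v12) [++-] → (-0.1102, -0.1102, -0.920023)–(-0.829052, -0.1102, -0.505)  len=0.8301
  (v10,v12,v11) [+-+] → (-0.829052, -0.1102, -0.505)–(-0.829052, -0.1102, 0.325045)  len=0.8300
  (v11,v12,v13) [+--] → (-0.829052, -0.1102, 0.325045)–(-0.829052, -0.1102, 0.505)  len=0.1800
  (v11,v13,v3) [+-+] → (-0.829052, -0.1102, 0.505)–(-0.1102, -0.1102, 0.920023)  len=0.8301
  (v12,v0,v14) [-+-] → (-0.1102, -0.1102, -0.920023)–(0, -0.1102, -0.946377)  len=0.1133
  (v13,v15,v3) [--+] → (0, -0.1102, 0.946377)–(-0.1102, -0.1102, 0.920023)  len=0.1133
  (v14,v0,v16) [-+-] → (0, -0.1102, -0.946377)–(0.1102, -0.1102, -0.920023)  len=0.1133
  (v15,v17,v3) [--+] → (0.1102, -0.1102, 0.920023)–(0, -0.1102, 0.946377)  len=0.1133
  (v16,v0,v1) [-++] → (0.1102, -0.1102, -0.920023)–(0.829052, -0.1102, -0.505)  len=0.8301
  (v16,v1,v17) [-+-] → (0.829052, -0.1102, -0.505)–(0.829052, -0.1102, -0.325045)  len=0.1800
  (v17,v1,v2) [-++] → (0.829052, -0.1102, -0.325045)–(0.829052, -0.1102, 0.505)  len=0.8300
  (v17,v2,v3) [-++] → (0.829052, -0.1102, 0.505)–(0.1102, -0.1102, 0.920023)  len=0.8301

Chained into 1 loop(s):
  loop 1: 12 segments, perimeter = 5.7935
Total perimeter = 5.793


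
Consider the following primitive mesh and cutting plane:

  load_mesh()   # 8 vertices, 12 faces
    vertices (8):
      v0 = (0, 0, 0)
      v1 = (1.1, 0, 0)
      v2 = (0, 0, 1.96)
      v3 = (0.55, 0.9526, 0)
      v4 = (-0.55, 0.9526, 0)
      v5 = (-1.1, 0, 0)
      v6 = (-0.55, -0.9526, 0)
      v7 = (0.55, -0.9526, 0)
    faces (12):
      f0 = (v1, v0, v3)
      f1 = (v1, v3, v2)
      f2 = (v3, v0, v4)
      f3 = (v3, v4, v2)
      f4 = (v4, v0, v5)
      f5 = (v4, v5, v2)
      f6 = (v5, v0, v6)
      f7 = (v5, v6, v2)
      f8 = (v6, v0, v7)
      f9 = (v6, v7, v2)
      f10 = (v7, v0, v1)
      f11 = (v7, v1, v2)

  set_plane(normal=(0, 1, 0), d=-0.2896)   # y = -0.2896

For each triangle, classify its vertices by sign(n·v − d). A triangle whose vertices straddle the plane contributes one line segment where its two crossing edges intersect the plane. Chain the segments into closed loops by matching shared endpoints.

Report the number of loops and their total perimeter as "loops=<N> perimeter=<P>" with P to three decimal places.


loops=1 perimeter=5.329

Straddling triangles (6 of 12):
  (v5,v0,v6) [++-] → (-0.167206, -0.2896, 0)–(-0.932794, -0.2896, 0)  len=0.7656
  (v5,v6,v2) [+-+] → (-0.932794, -0.2896, 0)–(-0.167206, -0.2896, 1.36414)  len=1.5643
  (v6,v0,v7) [-+-] → (-0.167206, -0.2896, 0)–(0.167206, -0.2896, 0)  len=0.3344
  (v6,v7,v2) [--+] → (0.167206, -0.2896, 1.36414)–(-0.167206, -0.2896, 1.36414)  len=0.3344
  (v7,v0,v1) [-++] → (0.167206, -0.2896, 0)–(0.932794, -0.2896, 0)  len=0.7656
  (v7,v1,v2) [-++] → (0.932794, -0.2896, 0)–(0.167206, -0.2896, 1.36414)  len=1.5643

Chained into 1 loop(s):
  loop 1: 6 segments, perimeter = 5.3286
Total perimeter = 5.329


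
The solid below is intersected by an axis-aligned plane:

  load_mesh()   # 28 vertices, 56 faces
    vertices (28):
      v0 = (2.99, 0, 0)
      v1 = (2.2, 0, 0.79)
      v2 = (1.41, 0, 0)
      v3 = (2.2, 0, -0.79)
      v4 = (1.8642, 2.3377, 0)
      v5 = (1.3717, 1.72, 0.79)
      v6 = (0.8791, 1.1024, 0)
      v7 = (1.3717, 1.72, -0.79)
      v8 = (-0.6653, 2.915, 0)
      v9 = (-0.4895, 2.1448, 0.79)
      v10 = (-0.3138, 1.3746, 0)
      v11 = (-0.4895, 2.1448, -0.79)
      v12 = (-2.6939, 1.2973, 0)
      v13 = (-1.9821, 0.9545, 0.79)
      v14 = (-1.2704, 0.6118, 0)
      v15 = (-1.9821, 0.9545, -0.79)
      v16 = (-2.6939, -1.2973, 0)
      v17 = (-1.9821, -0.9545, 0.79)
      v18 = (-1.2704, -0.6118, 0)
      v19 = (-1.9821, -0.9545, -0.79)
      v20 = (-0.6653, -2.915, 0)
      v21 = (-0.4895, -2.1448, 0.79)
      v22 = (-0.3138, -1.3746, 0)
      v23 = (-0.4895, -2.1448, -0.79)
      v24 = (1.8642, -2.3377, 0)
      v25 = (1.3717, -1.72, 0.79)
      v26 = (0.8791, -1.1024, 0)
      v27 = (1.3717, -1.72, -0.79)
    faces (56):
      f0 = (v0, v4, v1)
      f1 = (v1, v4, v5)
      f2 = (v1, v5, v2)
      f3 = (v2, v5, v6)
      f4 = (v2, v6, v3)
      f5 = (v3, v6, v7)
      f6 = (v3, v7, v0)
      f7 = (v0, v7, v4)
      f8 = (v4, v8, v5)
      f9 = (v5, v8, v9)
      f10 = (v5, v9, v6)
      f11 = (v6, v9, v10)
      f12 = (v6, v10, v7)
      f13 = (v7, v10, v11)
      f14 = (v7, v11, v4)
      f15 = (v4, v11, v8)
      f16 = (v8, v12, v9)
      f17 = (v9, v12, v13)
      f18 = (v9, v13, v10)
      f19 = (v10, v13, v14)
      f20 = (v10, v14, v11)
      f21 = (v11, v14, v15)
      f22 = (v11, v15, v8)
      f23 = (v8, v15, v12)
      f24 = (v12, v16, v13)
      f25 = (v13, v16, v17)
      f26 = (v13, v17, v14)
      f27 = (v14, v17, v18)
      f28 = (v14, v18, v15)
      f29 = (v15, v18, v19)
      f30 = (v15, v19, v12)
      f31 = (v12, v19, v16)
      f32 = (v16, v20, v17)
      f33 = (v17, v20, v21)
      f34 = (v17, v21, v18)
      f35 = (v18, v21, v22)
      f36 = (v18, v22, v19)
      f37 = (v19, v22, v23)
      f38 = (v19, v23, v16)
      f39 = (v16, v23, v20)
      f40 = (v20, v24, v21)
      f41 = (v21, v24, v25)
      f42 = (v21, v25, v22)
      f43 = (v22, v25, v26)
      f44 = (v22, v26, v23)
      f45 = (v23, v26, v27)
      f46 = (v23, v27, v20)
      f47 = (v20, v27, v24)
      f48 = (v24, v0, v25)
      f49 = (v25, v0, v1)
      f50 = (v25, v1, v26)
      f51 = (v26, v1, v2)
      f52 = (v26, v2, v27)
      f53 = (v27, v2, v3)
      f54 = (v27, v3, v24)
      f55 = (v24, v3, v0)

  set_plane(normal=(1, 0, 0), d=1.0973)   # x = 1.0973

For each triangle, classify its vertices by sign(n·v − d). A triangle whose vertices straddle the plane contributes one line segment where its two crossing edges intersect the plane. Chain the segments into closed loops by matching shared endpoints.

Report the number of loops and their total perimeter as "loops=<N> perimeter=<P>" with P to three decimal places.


loops=2 perimeter=9.926

Straddling triangles (20 of 56):
  (v2,v5,v6) [++-] → (1.0973, 1.37597, 0.349935)–(1.0973, 0.649313, 0)  len=0.8065
  (v2,v6,v3) [+-+] → (1.0973, 0.649313, 0)–(1.0973, 0.920294, -0.1305)  len=0.3008
  (v3,v6,v7) [+-+] → (1.0973, 0.920294, -0.1305)–(1.0973, 1.37597, -0.349935)  len=0.5058
  (v4,v8,v5) [+-+] → (1.0973, 2.51273, 0)–(1.0973, 1.88098, 0.683581)  len=0.9308
  (v5,v8,v9) [+--] → (1.0973, 1.88098, 0.683581)–(1.0973, 1.78263, 0.79)  len=0.1449
  (v5,v9,v6) [+--] → (1.0973, 1.78263, 0.79)–(1.0973, 1.37597, 0.349935)  len=0.5992
  (v6,v10,v7) [--+] → (1.0973, 1.66377, -0.661388)–(1.0973, 1.37597, -0.349935)  len=0.4241
  (v7,v10,v11) [+--] → (1.0973, 1.66377, -0.661388)–(1.0973, 1.78263, -0.79)  len=0.1751
  (v7,v11,v4) [+-+] → (1.0973, 1.78263, -0.79)–(1.0973, 2.27485, -0.257404)  len=0.7252
  (v4,v11,v8) [+--] → (1.0973, 2.27485, -0.257404)–(1.0973, 2.51273, 0)  len=0.3505
  (v20,v24,v21) [-+-] → (1.0973, -2.51273, 0)–(1.0973, -2.27485, 0.257404)  len=0.3505
  (v21,v24,v25) [-++] → (1.0973, -2.27485, 0.257404)–(1.0973, -1.78263, 0.79)  len=0.7252
  (v21,v25,v22) [-+-] → (1.0973, -1.78263, 0.79)–(1.0973, -1.66377, 0.661388)  len=0.1751
  (v22,v25,v26) [-+-] → (1.0973, -1.66377, 0.661388)–(1.0973, -1.37597, 0.349935)  len=0.4241
  (v23,v26,v27) [--+] → (1.0973, -1.37597, -0.349935)–(1.0973, -1.78263, -0.79)  len=0.5992
  (v23,v27,v20) [-+-] → (1.0973, -1.78263, -0.79)–(1.0973, -1.88098, -0.683581)  len=0.1449
  (v20,v27,v24) [-++] → (1.0973, -1.88098, -0.683581)–(1.0973, -2.51273, 0)  len=0.9308
  (v25,v1,v26) [++-] → (1.0973, -0.920294, 0.1305)–(1.0973, -1.37597, 0.349935)  len=0.5058
  (v26,v1,v2) [-++] → (1.0973, -0.920294, 0.1305)–(1.0973, -0.649313, 0)  len=0.3008
  (v26,v2,v27) [-++] → (1.0973, -0.649313, 0)–(1.0973, -1.37597, -0.349935)  len=0.8065

Chained into 2 loop(s):
  loop 1: 10 segments, perimeter = 4.9628
  loop 2: 10 segments, perimeter = 4.9628
Total perimeter = 9.926


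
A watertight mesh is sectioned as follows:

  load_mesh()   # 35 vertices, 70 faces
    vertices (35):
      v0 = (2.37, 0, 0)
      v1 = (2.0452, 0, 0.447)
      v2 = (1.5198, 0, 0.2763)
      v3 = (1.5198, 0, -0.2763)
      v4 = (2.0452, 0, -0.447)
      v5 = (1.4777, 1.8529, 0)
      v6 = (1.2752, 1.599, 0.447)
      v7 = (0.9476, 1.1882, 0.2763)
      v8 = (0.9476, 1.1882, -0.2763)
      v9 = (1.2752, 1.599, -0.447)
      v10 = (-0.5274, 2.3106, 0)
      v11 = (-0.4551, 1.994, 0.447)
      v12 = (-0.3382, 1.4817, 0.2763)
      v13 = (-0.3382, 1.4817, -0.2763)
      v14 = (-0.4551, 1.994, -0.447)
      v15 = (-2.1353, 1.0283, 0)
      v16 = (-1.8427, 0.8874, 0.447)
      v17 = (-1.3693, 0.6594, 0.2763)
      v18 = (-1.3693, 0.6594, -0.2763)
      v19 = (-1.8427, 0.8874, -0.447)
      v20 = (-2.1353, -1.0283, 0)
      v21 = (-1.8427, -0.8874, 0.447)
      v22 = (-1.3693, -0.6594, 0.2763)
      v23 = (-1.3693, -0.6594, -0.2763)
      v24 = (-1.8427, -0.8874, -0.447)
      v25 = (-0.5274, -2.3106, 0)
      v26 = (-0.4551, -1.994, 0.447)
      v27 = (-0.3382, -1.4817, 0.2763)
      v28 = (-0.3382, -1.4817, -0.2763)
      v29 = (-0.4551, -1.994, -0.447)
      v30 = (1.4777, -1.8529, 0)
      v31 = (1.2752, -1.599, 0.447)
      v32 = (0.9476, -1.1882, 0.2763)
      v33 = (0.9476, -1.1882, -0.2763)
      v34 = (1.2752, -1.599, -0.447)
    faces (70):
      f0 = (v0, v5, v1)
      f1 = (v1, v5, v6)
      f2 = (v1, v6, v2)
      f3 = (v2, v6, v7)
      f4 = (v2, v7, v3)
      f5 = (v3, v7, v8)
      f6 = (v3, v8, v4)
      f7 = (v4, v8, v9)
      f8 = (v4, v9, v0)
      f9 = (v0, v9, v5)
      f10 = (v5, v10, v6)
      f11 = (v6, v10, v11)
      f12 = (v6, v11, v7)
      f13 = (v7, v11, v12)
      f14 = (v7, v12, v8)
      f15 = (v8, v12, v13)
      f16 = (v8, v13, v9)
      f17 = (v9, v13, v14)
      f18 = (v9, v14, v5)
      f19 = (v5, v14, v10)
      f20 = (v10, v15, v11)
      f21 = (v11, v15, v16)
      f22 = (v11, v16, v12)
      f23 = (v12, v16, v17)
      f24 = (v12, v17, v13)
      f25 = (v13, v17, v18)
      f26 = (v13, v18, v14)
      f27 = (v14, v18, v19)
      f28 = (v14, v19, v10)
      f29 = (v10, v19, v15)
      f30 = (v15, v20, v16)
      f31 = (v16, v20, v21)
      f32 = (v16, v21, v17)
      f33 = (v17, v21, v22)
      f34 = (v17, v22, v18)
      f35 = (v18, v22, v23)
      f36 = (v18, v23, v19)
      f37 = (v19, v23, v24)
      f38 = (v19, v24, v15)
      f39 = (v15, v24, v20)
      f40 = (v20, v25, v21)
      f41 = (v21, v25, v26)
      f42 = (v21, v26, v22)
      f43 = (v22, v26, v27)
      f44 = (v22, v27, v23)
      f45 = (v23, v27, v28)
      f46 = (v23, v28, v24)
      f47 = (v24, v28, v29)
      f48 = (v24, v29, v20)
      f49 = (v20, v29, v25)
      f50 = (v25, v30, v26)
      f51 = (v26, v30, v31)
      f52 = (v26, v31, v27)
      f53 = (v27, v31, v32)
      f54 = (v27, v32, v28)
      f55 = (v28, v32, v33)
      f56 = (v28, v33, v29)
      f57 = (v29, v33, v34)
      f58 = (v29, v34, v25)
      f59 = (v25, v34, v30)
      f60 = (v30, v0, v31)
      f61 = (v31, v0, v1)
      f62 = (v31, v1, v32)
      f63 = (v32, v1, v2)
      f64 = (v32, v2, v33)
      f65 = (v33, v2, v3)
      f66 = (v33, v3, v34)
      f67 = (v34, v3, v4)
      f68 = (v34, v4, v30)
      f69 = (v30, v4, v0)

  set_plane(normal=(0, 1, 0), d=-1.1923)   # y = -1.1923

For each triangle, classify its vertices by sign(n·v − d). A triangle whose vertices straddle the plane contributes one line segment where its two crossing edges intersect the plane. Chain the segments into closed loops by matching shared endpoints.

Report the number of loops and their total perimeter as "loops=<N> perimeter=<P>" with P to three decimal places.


Straddling triangles (22 of 70):
  (v20,v25,v21) [+-+] → (-1.92966, -1.1923, 0)–(-1.56092, -1.1923, 0.351237)  len=0.5093
  (v21,v25,v26) [+--] → (-1.56092, -1.1923, 0.351237)–(-1.46038, -1.1923, 0.447)  len=0.1388
  (v21,v26,v22) [+-+] → (-1.46038, -1.1923, 0.447)–(-1.00426, -1.1923, 0.34446)  len=0.4675
  (v22,v26,v27) [+--] → (-1.00426, -1.1923, 0.34446)–(-0.701085, -1.1923, 0.2763)  len=0.3107
  (v22,v27,v23) [+-+] → (-0.701085, -1.1923, 0.2763)–(-0.701085, -1.1923, 0.0818181)  len=0.1945
  (v23,v27,v28) [+--] → (-0.701085, -1.1923, 0.0818181)–(-0.701085, -1.1923, -0.2763)  len=0.3581
  (v23,v28,v24) [+-+] → (-0.701085, -1.1923, -0.2763)–(-1.07083, -1.1923, -0.359424)  len=0.3790
  (v24,v28,v29) [+--] → (-1.07083, -1.1923, -0.359424)–(-1.46038, -1.1923, -0.447)  len=0.3993
  (v24,v29,v20) [+-+] → (-1.46038, -1.1923, -0.447)–(-1.84996, -1.1923, -0.0759118)  len=0.5380
  (v20,v29,v25) [+--] → (-1.84996, -1.1923, -0.0759118)–(-1.92966, -1.1923, 0)  len=0.1101
  (v27,v31,v32) [--+] → (0.95087, -1.1923, 0.278004)–(0.929638, -1.1923, 0.2763)  len=0.0213
  (v27,v32,v28) [-+-] → (0.929638, -1.1923, 0.2763)–(0.929638, -1.1923, 0.268581)  len=0.0077
  (v28,v32,v33) [-++] → (0.929638, -1.1923, 0.268581)–(0.929638, -1.1923, -0.2763)  len=0.5449
  (v28,v33,v29) [-+-] → (0.929638, -1.1923, -0.2763)–(0.940463, -1.1923, -0.277169)  len=0.0109
  (v29,v33,v34) [-+-] → (0.940463, -1.1923, -0.277169)–(0.95087, -1.1923, -0.278004)  len=0.0104
  (v30,v0,v31) [-+-] → (1.79582, -1.1923, 0)–(1.55366, -1.1923, 0.333307)  len=0.4120
  (v31,v0,v1) [-++] → (1.55366, -1.1923, 0.333307)–(1.47105, -1.1923, 0.447)  len=0.1405
  (v31,v1,v32) [-++] → (1.47105, -1.1923, 0.447)–(0.95087, -1.1923, 0.278004)  len=0.5469
  (v33,v3,v34) [++-] → (1.33741, -1.1923, -0.403583)–(0.95087, -1.1923, -0.278004)  len=0.4064
  (v34,v3,v4) [-++] → (1.33741, -1.1923, -0.403583)–(1.47105, -1.1923, -0.447)  len=0.1405
  (v34,v4,v30) [-+-] → (1.47105, -1.1923, -0.447)–(1.68003, -1.1923, -0.159365)  len=0.3555
  (v30,v4,v0) [-++] → (1.68003, -1.1923, -0.159365)–(1.79582, -1.1923, 0)  len=0.1970

Chained into 2 loop(s):
  loop 1: 10 segments, perimeter = 3.4053
  loop 2: 12 segments, perimeter = 2.7941
Total perimeter = 6.199

loops=2 perimeter=6.199


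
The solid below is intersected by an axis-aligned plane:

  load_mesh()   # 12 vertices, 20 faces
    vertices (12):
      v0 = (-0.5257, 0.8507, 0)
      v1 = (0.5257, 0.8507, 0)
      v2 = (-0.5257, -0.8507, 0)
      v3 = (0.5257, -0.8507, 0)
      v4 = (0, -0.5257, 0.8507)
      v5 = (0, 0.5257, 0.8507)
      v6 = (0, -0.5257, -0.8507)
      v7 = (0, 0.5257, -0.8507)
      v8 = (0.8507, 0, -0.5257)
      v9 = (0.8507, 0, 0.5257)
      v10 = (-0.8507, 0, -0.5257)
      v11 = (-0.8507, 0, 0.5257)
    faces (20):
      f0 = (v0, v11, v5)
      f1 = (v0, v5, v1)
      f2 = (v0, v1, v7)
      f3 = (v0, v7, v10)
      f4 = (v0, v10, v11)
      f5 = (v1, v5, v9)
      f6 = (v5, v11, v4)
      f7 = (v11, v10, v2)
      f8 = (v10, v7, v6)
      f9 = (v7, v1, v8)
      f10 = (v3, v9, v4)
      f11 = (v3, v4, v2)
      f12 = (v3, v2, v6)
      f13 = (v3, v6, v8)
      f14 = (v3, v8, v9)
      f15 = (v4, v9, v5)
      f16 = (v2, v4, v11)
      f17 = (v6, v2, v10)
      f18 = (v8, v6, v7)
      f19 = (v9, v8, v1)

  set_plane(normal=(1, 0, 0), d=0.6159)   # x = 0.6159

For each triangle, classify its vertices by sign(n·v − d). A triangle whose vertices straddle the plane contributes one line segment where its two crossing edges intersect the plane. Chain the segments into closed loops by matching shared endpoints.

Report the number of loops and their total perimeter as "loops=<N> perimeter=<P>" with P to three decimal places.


loops=1 perimeter=3.820

Straddling triangles (8 of 20):
  (v1,v5,v9) [--+] → (0.6159, 0.145097, 0.615403)–(0.6159, 0.614598, 0.145902)  len=0.6640
  (v7,v1,v8) [--+] → (0.6159, 0.614598, -0.145902)–(0.6159, 0.145097, -0.615403)  len=0.6640
  (v3,v9,v4) [-+-] → (0.6159, -0.614598, 0.145902)–(0.6159, -0.145097, 0.615403)  len=0.6640
  (v3,v6,v8) [--+] → (0.6159, -0.145097, -0.615403)–(0.6159, -0.614598, -0.145902)  len=0.6640
  (v3,v8,v9) [-++] → (0.6159, -0.614598, -0.145902)–(0.6159, -0.614598, 0.145902)  len=0.2918
  (v4,v9,v5) [-+-] → (0.6159, -0.145097, 0.615403)–(0.6159, 0.145097, 0.615403)  len=0.2902
  (v8,v6,v7) [+--] → (0.6159, -0.145097, -0.615403)–(0.6159, 0.145097, -0.615403)  len=0.2902
  (v9,v8,v1) [++-] → (0.6159, 0.614598, -0.145902)–(0.6159, 0.614598, 0.145902)  len=0.2918

Chained into 1 loop(s):
  loop 1: 8 segments, perimeter = 3.8199
Total perimeter = 3.820


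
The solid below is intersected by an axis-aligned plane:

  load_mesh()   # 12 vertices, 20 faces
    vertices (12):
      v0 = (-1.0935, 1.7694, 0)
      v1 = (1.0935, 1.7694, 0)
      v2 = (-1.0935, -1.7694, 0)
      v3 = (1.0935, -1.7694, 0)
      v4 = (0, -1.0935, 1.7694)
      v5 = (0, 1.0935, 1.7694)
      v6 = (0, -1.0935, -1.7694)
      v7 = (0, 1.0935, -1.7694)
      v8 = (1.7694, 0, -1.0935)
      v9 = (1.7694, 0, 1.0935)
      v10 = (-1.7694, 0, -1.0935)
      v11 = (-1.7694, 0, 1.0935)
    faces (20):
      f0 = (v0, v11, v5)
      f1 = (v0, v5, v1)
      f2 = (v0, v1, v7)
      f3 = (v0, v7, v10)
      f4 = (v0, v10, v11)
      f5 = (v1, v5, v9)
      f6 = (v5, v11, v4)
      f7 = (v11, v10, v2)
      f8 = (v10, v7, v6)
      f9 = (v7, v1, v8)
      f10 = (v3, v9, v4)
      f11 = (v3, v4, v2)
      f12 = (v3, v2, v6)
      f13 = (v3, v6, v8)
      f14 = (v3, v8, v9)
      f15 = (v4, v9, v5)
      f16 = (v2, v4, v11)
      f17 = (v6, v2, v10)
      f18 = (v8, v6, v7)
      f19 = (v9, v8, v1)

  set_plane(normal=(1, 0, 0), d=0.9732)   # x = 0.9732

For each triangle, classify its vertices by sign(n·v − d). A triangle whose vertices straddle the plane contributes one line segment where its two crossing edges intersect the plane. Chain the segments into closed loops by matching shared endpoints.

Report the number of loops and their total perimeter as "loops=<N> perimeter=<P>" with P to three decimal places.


Straddling triangles (10 of 20):
  (v0,v5,v1) [--+] → (0.9732, 1.69504, 0.194658)–(0.9732, 1.7694, 0)  len=0.2084
  (v0,v1,v7) [-+-] → (0.9732, 1.7694, 0)–(0.9732, 1.69504, -0.194658)  len=0.2084
  (v1,v5,v9) [+-+] → (0.9732, 1.69504, 0.194658)–(0.9732, 0.492056, 1.39764)  len=1.7013
  (v7,v1,v8) [-++] → (0.9732, 1.69504, -0.194658)–(0.9732, 0.492056, -1.39764)  len=1.7013
  (v3,v9,v4) [++-] → (0.9732, -0.492056, 1.39764)–(0.9732, -1.69504, 0.194658)  len=1.7013
  (v3,v4,v2) [+--] → (0.9732, -1.69504, 0.194658)–(0.9732, -1.7694, 0)  len=0.2084
  (v3,v2,v6) [+--] → (0.9732, -1.7694, 0)–(0.9732, -1.69504, -0.194658)  len=0.2084
  (v3,v6,v8) [+-+] → (0.9732, -1.69504, -0.194658)–(0.9732, -0.492056, -1.39764)  len=1.7013
  (v4,v9,v5) [-+-] → (0.9732, -0.492056, 1.39764)–(0.9732, 0.492056, 1.39764)  len=0.9841
  (v8,v6,v7) [+--] → (0.9732, -0.492056, -1.39764)–(0.9732, 0.492056, -1.39764)  len=0.9841

Chained into 1 loop(s):
  loop 1: 10 segments, perimeter = 9.6068
Total perimeter = 9.607

loops=1 perimeter=9.607


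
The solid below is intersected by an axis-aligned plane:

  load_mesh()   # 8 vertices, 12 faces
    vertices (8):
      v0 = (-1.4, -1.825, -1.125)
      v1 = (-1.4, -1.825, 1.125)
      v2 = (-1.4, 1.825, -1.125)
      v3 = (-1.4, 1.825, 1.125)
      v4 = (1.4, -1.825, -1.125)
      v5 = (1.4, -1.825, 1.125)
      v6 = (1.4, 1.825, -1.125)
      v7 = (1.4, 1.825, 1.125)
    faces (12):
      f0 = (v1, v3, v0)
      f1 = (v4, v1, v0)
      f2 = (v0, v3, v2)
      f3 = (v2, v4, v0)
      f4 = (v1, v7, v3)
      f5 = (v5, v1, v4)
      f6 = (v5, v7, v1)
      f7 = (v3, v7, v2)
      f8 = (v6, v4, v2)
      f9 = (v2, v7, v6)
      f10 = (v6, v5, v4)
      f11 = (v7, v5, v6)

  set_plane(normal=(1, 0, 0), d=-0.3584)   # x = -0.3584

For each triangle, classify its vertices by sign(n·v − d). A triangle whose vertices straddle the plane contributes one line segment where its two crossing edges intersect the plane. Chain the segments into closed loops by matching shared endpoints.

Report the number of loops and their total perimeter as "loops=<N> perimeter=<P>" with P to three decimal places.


loops=1 perimeter=11.800

Straddling triangles (8 of 12):
  (v4,v1,v0) [+--] → (-0.3584, -1.825, 0.288)–(-0.3584, -1.825, -1.125)  len=1.4130
  (v2,v4,v0) [-+-] → (-0.3584, 0.4672, -1.125)–(-0.3584, -1.825, -1.125)  len=2.2922
  (v1,v7,v3) [-+-] → (-0.3584, -0.4672, 1.125)–(-0.3584, 1.825, 1.125)  len=2.2922
  (v5,v1,v4) [+-+] → (-0.3584, -1.825, 1.125)–(-0.3584, -1.825, 0.288)  len=0.8370
  (v5,v7,v1) [++-] → (-0.3584, -0.4672, 1.125)–(-0.3584, -1.825, 1.125)  len=1.3578
  (v3,v7,v2) [-+-] → (-0.3584, 1.825, 1.125)–(-0.3584, 1.825, -0.288)  len=1.4130
  (v6,v4,v2) [++-] → (-0.3584, 0.4672, -1.125)–(-0.3584, 1.825, -1.125)  len=1.3578
  (v2,v7,v6) [-++] → (-0.3584, 1.825, -0.288)–(-0.3584, 1.825, -1.125)  len=0.8370

Chained into 1 loop(s):
  loop 1: 8 segments, perimeter = 11.8000
Total perimeter = 11.800


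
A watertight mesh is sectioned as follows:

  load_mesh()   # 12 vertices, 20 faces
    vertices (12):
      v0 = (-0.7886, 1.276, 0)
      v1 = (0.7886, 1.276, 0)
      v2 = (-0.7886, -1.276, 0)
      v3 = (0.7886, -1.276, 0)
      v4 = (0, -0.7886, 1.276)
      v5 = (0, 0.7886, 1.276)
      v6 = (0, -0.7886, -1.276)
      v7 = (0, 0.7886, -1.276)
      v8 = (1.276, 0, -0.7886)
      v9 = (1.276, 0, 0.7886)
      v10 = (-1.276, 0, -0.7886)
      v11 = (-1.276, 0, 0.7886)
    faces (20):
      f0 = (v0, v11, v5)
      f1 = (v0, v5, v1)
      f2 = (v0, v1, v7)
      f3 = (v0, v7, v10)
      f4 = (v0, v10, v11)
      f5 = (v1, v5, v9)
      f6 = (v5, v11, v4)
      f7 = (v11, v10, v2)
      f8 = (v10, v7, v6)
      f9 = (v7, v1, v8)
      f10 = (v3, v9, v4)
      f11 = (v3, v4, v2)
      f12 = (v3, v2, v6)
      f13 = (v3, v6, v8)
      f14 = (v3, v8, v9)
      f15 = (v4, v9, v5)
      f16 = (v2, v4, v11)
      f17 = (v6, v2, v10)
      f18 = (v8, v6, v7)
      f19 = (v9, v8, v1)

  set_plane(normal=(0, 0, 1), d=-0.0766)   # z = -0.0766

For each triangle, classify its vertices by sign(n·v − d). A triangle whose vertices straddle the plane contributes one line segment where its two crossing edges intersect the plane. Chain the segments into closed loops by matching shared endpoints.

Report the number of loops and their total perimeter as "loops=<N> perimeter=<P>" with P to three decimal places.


Straddling triangles (10 of 20):
  (v0,v1,v7) [++-] → (0.741259, 1.24674, -0.0766)–(-0.741259, 1.24674, -0.0766)  len=1.4825
  (v0,v7,v10) [+--] → (-0.741259, 1.24674, -0.0766)–(-0.835943, 1.15206, -0.0766)  len=0.1339
  (v0,v10,v11) [+-+] → (-0.835943, 1.15206, -0.0766)–(-1.276, 0, -0.0766)  len=1.2332
  (v11,v10,v2) [+-+] → (-1.276, 0, -0.0766)–(-0.835943, -1.15206, -0.0766)  len=1.2332
  (v7,v1,v8) [-+-] → (0.741259, 1.24674, -0.0766)–(0.835943, 1.15206, -0.0766)  len=0.1339
  (v3,v2,v6) [++-] → (-0.741259, -1.24674, -0.0766)–(0.741259, -1.24674, -0.0766)  len=1.4825
  (v3,v6,v8) [+--] → (0.741259, -1.24674, -0.0766)–(0.835943, -1.15206, -0.0766)  len=0.1339
  (v3,v8,v9) [+-+] → (0.835943, -1.15206, -0.0766)–(1.276, 0, -0.0766)  len=1.2332
  (v6,v2,v10) [-+-] → (-0.741259, -1.24674, -0.0766)–(-0.835943, -1.15206, -0.0766)  len=0.1339
  (v9,v8,v1) [+-+] → (1.276, 0, -0.0766)–(0.835943, 1.15206, -0.0766)  len=1.2332

Chained into 1 loop(s):
  loop 1: 10 segments, perimeter = 8.4336
Total perimeter = 8.434

loops=1 perimeter=8.434


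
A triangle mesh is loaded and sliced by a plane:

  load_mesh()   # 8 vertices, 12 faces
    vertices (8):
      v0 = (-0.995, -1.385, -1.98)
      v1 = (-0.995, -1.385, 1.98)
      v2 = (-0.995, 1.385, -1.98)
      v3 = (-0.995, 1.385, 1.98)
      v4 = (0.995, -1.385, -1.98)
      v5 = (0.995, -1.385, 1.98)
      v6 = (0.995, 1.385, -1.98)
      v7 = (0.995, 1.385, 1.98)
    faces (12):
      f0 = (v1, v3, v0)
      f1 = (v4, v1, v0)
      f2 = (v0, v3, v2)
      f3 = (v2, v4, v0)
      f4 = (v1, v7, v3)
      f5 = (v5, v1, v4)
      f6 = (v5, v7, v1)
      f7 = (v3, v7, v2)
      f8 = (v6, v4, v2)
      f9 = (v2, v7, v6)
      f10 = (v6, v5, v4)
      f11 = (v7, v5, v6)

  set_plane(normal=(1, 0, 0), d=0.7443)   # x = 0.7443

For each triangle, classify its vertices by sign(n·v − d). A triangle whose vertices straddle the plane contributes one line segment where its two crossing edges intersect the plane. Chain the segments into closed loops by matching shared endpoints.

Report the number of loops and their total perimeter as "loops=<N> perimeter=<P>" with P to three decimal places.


Straddling triangles (8 of 12):
  (v4,v1,v0) [+--] → (0.7443, -1.385, -1.48112)–(0.7443, -1.385, -1.98)  len=0.4989
  (v2,v4,v0) [-+-] → (0.7443, -1.03604, -1.98)–(0.7443, -1.385, -1.98)  len=0.3490
  (v1,v7,v3) [-+-] → (0.7443, 1.03604, 1.98)–(0.7443, 1.385, 1.98)  len=0.3490
  (v5,v1,v4) [+-+] → (0.7443, -1.385, 1.98)–(0.7443, -1.385, -1.48112)  len=3.4611
  (v5,v7,v1) [++-] → (0.7443, 1.03604, 1.98)–(0.7443, -1.385, 1.98)  len=2.4210
  (v3,v7,v2) [-+-] → (0.7443, 1.385, 1.98)–(0.7443, 1.385, 1.48112)  len=0.4989
  (v6,v4,v2) [++-] → (0.7443, -1.03604, -1.98)–(0.7443, 1.385, -1.98)  len=2.4210
  (v2,v7,v6) [-++] → (0.7443, 1.385, 1.48112)–(0.7443, 1.385, -1.98)  len=3.4611

Chained into 1 loop(s):
  loop 1: 8 segments, perimeter = 13.4600
Total perimeter = 13.460

loops=1 perimeter=13.460


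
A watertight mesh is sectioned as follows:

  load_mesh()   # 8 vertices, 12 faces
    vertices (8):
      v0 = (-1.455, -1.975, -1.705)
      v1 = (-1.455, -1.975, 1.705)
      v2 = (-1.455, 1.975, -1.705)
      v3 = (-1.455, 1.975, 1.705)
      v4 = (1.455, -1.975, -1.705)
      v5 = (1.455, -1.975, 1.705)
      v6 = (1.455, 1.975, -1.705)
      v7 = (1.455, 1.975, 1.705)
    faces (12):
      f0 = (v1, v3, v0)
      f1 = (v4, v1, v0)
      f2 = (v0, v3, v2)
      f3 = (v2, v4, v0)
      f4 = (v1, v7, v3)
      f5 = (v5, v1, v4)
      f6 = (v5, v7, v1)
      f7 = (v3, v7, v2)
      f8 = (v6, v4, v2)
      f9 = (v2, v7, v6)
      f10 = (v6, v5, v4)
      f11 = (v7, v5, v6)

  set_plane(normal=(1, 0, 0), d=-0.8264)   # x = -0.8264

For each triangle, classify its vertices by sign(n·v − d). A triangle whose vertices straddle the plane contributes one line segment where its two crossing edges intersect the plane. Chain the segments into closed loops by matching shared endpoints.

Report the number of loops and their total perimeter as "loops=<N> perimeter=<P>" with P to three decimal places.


loops=1 perimeter=14.720

Straddling triangles (8 of 12):
  (v4,v1,v0) [+--] → (-0.8264, -1.975, 0.968393)–(-0.8264, -1.975, -1.705)  len=2.6734
  (v2,v4,v0) [-+-] → (-0.8264, 1.12175, -1.705)–(-0.8264, -1.975, -1.705)  len=3.0967
  (v1,v7,v3) [-+-] → (-0.8264, -1.12175, 1.705)–(-0.8264, 1.975, 1.705)  len=3.0967
  (v5,v1,v4) [+-+] → (-0.8264, -1.975, 1.705)–(-0.8264, -1.975, 0.968393)  len=0.7366
  (v5,v7,v1) [++-] → (-0.8264, -1.12175, 1.705)–(-0.8264, -1.975, 1.705)  len=0.8533
  (v3,v7,v2) [-+-] → (-0.8264, 1.975, 1.705)–(-0.8264, 1.975, -0.968393)  len=2.6734
  (v6,v4,v2) [++-] → (-0.8264, 1.12175, -1.705)–(-0.8264, 1.975, -1.705)  len=0.8533
  (v2,v7,v6) [-++] → (-0.8264, 1.975, -0.968393)–(-0.8264, 1.975, -1.705)  len=0.7366

Chained into 1 loop(s):
  loop 1: 8 segments, perimeter = 14.7200
Total perimeter = 14.720


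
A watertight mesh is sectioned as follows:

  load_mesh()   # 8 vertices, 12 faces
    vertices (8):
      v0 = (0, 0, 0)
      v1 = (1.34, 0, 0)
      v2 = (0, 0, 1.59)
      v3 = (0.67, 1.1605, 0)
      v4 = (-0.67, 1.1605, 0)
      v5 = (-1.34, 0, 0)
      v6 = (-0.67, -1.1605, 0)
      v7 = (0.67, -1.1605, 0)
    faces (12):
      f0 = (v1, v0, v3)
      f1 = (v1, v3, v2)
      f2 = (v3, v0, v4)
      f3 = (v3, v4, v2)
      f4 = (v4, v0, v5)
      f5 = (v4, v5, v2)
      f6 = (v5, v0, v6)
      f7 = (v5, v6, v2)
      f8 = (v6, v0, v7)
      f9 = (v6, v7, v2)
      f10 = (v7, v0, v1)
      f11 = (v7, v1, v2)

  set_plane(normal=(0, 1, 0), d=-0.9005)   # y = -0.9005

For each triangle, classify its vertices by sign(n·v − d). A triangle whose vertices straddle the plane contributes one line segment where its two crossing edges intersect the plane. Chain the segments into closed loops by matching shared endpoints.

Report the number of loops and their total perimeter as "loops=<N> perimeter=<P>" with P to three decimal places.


loops=1 perimeter=3.612

Straddling triangles (6 of 12):
  (v5,v0,v6) [++-] → (-0.519892, -0.9005, 0)–(-0.820108, -0.9005, 0)  len=0.3002
  (v5,v6,v2) [+-+] → (-0.820108, -0.9005, 0)–(-0.519892, -0.9005, 0.356226)  len=0.4659
  (v6,v0,v7) [-+-] → (-0.519892, -0.9005, 0)–(0.519892, -0.9005, 0)  len=1.0398
  (v6,v7,v2) [--+] → (0.519892, -0.9005, 0.356226)–(-0.519892, -0.9005, 0.356226)  len=1.0398
  (v7,v0,v1) [-++] → (0.519892, -0.9005, 0)–(0.820108, -0.9005, 0)  len=0.3002
  (v7,v1,v2) [-++] → (0.820108, -0.9005, 0)–(0.519892, -0.9005, 0.356226)  len=0.4659

Chained into 1 loop(s):
  loop 1: 6 segments, perimeter = 3.6117
Total perimeter = 3.612
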